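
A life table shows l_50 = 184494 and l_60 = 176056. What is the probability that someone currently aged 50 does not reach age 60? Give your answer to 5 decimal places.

0.04574

P(die before 60 | alive at 50) = 1 − l_60/l_50 = 1 − 176056/184494 = (8438)/184494 = 0.045736.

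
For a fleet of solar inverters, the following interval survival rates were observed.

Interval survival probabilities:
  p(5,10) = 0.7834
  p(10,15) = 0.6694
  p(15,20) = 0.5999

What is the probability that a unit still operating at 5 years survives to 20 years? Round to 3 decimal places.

P(survive 5→20) = 0.7834 × 0.6694 × 0.5999.
= 0.314592.

0.315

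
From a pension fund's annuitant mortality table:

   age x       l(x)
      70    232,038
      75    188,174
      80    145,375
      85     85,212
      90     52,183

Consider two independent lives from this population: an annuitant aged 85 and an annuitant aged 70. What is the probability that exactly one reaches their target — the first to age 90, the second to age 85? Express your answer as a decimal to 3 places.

p₁ = l(90)/l(85) = 52,183/85,212 = 0.612390; p₂ = l(85)/l(70) = 85,212/232,038 = 0.367233.
P(exactly one) = p₁(1−p₂) + (1−p₁)p₂ = 0.387500 + 0.142343 = 0.529843.

0.530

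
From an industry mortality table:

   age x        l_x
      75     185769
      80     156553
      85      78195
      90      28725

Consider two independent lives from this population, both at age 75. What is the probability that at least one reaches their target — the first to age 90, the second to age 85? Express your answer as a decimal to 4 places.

p₁ = l_90/l_75 = 28725/185769 = 0.154628; p₂ = l_85/l_75 = 78195/185769 = 0.420926.
P(at least one) = 1 − (1−p₁)(1−p₂) = 1 − 0.845372 × 0.579074 = 0.510467.

0.5105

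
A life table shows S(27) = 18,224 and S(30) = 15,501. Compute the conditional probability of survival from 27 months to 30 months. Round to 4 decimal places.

The conditional survival probability is S(30)/S(27) = 15,501/18,224 = 0.850582.

0.8506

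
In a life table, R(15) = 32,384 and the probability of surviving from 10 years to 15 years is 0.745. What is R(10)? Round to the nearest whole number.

R(10) = R(15) / p = 32,384 / 0.745 = 43468.

43468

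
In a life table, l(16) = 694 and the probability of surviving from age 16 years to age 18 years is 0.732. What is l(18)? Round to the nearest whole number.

l(18) = l(16) × p = 694 × 0.732 = 508.

508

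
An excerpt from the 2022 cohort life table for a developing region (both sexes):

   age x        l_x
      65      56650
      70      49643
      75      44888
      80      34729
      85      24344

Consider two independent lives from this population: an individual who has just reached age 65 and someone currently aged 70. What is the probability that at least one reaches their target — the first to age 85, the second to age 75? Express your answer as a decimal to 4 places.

0.9454

p₁ = l_85/l_65 = 24344/56650 = 0.429726; p₂ = l_75/l_70 = 44888/49643 = 0.904216.
P(at least one) = 1 − (1−p₁)(1−p₂) = 1 − 0.570274 × 0.095784 = 0.945377.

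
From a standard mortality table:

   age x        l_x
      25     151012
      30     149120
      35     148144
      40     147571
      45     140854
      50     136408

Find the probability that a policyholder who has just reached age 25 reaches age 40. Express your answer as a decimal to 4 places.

We want 15p25 = l_40/l_25.
The conditional survival probability is l_40/l_25 = 147571/151012 = 0.977214.

0.9772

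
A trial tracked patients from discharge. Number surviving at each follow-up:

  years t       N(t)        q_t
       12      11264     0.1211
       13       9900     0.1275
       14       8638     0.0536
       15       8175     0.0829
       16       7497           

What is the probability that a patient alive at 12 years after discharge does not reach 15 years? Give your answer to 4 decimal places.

0.2742

P(die before 15 | alive at 12) = 1 − N(15)/N(12) = 1 − 8175/11264 = (3089)/11264 = 0.274237.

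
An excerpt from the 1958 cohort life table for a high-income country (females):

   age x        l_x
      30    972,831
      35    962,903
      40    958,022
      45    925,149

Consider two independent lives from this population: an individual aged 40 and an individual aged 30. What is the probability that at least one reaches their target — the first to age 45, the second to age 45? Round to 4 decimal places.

p₁ = l_45/l_40 = 925,149/958,022 = 0.965687; p₂ = l_45/l_30 = 925,149/972,831 = 0.950986.
P(at least one) = 1 − (1−p₁)(1−p₂) = 1 − 0.034313 × 0.049014 = 0.998318.

0.9983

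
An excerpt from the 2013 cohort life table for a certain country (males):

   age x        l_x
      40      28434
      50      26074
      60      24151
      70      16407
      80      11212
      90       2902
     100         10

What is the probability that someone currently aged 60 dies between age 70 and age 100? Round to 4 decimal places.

0.6789

We want 10|30q60 = (l_70 − l_100)/l_60.
This is the probability of reaching 70 but not 100, conditional on being alive at 60: (l_70 − l_100) / l_60.
= (16407 − 10) / 24151 = 16397 / 24151 = 0.678937.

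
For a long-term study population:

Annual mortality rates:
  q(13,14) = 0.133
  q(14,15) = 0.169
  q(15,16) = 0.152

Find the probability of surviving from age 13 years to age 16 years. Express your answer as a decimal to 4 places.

0.6110

The overall survival probability is (1 − 0.133) × (1 − 0.169) × (1 − 0.152).
= 0.867 × 0.831 × 0.848 = 0.610964.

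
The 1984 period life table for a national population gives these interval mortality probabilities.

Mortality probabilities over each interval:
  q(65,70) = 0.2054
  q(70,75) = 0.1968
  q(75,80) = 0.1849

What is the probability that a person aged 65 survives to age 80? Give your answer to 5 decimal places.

Survival from 65 to 80 is the product of surviving each interval: (1 − 0.2054) × (1 − 0.1968) × (1 − 0.1849).
= 0.7946 × 0.8032 × 0.8151 = 0.520215.

0.52022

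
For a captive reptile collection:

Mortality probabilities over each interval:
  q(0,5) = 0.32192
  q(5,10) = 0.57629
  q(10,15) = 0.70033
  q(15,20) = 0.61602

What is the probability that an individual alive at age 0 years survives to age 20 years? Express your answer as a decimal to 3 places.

Chaining the interval survival probabilities: (1 − 0.32192) × (1 − 0.57629) × (1 − 0.70033) × (1 − 0.61602).
= 0.67808 × 0.42371 × 0.29967 × 0.38398 = 0.033060.

0.033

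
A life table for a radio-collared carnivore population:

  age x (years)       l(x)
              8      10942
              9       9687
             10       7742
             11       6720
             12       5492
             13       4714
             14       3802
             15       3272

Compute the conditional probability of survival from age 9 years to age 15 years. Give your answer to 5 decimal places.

The conditional survival probability is l(15)/l(9) = 3272/9687 = 0.337772.

0.33777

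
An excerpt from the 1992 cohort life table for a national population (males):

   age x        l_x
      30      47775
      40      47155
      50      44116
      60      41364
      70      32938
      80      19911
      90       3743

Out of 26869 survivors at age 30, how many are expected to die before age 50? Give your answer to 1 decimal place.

The relevant probability is 1 − 44116/47775 = 0.076588.
Expected number = 26869 × 0.076588 = 2057.8.

2057.8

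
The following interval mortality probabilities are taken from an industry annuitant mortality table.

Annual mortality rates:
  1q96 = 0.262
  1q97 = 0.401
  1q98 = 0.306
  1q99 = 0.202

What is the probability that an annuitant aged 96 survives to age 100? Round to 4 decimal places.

Survival from 96 to 100 is the product of surviving each interval: (1 − 0.262) × (1 − 0.401) × (1 − 0.306) × (1 − 0.202).
= 0.738 × 0.599 × 0.694 × 0.798 = 0.244819.

0.2448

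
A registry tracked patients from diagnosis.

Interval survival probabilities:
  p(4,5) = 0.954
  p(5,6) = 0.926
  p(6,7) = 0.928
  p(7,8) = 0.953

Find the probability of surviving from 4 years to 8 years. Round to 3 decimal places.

P(survive 4→8) = 0.954 × 0.926 × 0.928 × 0.953.
= 0.781268.

0.781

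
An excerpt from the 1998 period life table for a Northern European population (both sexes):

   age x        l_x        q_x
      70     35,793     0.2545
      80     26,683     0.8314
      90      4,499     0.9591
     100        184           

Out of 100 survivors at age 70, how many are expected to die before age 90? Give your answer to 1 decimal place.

The relevant probability is 1 − 4,499/35,793 = 0.874305.
Expected number = 100 × 0.874305 = 87.4.

87.4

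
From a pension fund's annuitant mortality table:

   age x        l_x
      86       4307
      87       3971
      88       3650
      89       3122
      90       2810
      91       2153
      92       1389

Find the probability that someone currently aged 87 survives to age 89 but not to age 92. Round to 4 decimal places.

0.4364

We want 2|3q87 = (l_89 − l_92)/l_87.
This is the probability of reaching 89 but not 92, conditional on being alive at 87: (l_89 − l_92) / l_87.
= (3122 − 1389) / 3971 = 1733 / 3971 = 0.436414.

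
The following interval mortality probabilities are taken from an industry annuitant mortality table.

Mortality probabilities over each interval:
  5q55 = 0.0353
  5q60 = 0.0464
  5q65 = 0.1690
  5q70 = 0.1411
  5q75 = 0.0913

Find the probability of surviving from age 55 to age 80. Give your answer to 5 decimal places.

0.59665

The overall survival probability is (1 − 0.0353) × (1 − 0.0464) × (1 − 0.1690) × (1 − 0.1411) × (1 − 0.0913).
= 0.9647 × 0.9536 × 0.8310 × 0.8589 × 0.9087 = 0.596654.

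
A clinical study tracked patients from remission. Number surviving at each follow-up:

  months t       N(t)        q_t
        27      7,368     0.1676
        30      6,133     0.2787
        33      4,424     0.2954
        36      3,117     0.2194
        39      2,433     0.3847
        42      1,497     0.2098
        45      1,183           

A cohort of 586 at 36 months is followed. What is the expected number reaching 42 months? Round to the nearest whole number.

The relevant probability is 1,497/3,117 = 0.480269.
Expected number = 586 × 0.480269 = 281.

281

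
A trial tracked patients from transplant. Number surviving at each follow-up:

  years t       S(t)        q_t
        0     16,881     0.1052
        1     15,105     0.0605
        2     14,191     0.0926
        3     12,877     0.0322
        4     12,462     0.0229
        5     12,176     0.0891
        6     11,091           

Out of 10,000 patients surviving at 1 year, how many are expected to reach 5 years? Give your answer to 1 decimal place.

8060.9

The relevant probability is 12,176/15,105 = 0.806091.
Expected number = 10,000 × 0.806091 = 8060.9.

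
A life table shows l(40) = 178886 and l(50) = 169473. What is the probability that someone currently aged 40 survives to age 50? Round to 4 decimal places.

The conditional survival probability is l(50)/l(40) = 169473/178886 = 0.947380.

0.9474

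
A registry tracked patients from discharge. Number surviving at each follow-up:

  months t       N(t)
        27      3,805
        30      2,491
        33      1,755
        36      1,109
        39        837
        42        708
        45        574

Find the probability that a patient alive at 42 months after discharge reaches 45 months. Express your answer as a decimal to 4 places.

The conditional survival probability is N(45)/N(42) = 574/708 = 0.810734.

0.8107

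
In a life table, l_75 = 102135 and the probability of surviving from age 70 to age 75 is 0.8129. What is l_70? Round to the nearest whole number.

l_70 = l_75 / p = 102135 / 0.8129 = 125643.

125643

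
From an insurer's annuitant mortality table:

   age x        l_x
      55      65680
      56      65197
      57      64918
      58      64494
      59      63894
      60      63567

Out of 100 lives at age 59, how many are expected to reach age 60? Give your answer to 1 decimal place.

99.5

The relevant probability is 63567/63894 = 0.994882.
Expected number = 100 × 0.994882 = 99.5.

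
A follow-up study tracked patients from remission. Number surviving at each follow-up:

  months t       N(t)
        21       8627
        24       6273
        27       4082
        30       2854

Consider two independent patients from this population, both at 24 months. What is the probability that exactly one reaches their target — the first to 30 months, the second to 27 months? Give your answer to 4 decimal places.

p₁ = N(30)/N(24) = 2854/6273 = 0.454966; p₂ = N(27)/N(24) = 4082/6273 = 0.650725.
P(exactly one) = p₁(1−p₂) + (1−p₁)p₂ = 0.158908 + 0.354667 = 0.513575.

0.5136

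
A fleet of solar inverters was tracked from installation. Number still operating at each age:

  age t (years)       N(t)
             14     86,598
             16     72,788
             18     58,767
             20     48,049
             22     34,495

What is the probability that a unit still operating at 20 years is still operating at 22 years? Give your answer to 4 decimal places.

0.7179

The conditional survival probability is N(22)/N(20) = 34,495/48,049 = 0.717913.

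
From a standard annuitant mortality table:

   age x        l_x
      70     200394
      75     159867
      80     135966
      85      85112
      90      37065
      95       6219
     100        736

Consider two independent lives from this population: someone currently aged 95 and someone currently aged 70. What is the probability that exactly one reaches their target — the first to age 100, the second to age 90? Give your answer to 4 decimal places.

p₁ = l_100/l_95 = 736/6219 = 0.118347; p₂ = l_90/l_70 = 37065/200394 = 0.184961.
P(exactly one) = p₁(1−p₂) + (1−p₁)p₂ = 0.096457 + 0.163071 = 0.259529.

0.2595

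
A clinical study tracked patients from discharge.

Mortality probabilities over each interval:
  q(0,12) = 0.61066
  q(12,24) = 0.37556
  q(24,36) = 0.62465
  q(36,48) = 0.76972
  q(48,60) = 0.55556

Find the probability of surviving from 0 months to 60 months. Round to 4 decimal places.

Survival from 0 to 60 is the product of surviving each interval: (1 − 0.61066) × (1 − 0.37556) × (1 − 0.62465) × (1 − 0.76972) × (1 − 0.55556).
= 0.38934 × 0.62444 × 0.37535 × 0.23028 × 0.44444 = 0.009340.

0.0093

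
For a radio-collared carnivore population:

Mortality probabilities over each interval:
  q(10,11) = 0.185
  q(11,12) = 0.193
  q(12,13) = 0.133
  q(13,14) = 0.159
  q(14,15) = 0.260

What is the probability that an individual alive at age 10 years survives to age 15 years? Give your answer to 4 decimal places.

P(survive 10→15) = (1 − 0.185) × (1 − 0.193) × (1 − 0.133) × (1 − 0.159) × (1 − 0.260).
= 0.815 × 0.807 × 0.867 × 0.841 × 0.740 = 0.354877.

0.3549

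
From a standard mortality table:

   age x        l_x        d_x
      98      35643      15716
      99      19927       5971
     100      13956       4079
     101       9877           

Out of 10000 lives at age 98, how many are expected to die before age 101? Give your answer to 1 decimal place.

The relevant probability is 1 − 9877/35643 = 0.722891.
Expected number = 10000 × 0.722891 = 7228.9.

7228.9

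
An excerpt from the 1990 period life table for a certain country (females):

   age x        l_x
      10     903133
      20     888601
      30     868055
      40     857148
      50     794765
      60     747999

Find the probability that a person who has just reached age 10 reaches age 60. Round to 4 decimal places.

The conditional survival probability is l_60/l_10 = 747999/903133 = 0.828227.

0.8282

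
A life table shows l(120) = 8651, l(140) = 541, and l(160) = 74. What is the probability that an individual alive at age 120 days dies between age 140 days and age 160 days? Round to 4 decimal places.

0.0540

This is the probability of reaching 140 but not 160, conditional on being alive at 120: (l(140) − l(160)) / l(120).
= (541 − 74) / 8651 = 467 / 8651 = 0.053982.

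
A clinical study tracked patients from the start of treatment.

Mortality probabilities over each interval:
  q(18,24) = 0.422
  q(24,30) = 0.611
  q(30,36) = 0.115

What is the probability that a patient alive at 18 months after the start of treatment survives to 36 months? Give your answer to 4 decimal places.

0.1990

P(survive 18→36) = (1 − 0.422) × (1 − 0.611) × (1 − 0.115).
= 0.578 × 0.389 × 0.885 = 0.198985.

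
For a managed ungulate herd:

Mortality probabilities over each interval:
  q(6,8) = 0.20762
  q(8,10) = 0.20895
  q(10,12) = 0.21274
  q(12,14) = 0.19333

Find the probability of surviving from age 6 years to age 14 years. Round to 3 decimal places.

The overall survival probability is (1 − 0.20762) × (1 − 0.20895) × (1 − 0.21274) × (1 − 0.19333).
= 0.79238 × 0.79105 × 0.78726 × 0.80667 = 0.398063.

0.398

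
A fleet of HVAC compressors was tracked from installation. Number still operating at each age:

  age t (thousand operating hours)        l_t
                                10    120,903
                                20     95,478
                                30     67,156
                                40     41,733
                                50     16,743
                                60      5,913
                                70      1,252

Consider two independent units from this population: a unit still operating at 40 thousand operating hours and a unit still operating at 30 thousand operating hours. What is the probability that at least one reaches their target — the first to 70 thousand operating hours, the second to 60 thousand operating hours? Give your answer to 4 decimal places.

p₁ = l_70/l_40 = 1,252/41,733 = 0.030000; p₂ = l_60/l_30 = 5,913/67,156 = 0.088049.
P(at least one) = 1 − (1−p₁)(1−p₂) = 1 − 0.970000 × 0.911951 = 0.115408.

0.1154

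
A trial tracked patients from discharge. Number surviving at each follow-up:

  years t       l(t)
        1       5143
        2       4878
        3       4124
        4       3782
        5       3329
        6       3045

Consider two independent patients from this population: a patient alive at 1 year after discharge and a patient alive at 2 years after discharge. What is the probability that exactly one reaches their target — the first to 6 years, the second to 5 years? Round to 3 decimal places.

p₁ = l(6)/l(1) = 3045/5143 = 0.592067; p₂ = l(5)/l(2) = 3329/4878 = 0.682452.
P(exactly one) = p₁(1−p₂) + (1−p₁)p₂ = 0.188010 + 0.278395 = 0.466404.

0.466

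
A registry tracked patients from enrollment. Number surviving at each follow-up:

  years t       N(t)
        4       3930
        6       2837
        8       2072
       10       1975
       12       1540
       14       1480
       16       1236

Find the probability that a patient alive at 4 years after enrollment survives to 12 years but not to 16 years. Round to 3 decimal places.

0.077

This is the probability of reaching 12 but not 16, conditional on being alive at 4: (N(12) − N(16)) / N(4).
= (1540 − 1236) / 3930 = 304 / 3930 = 0.077354.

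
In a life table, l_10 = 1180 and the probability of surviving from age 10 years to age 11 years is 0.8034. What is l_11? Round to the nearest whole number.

948

l_11 = l_10 × p = 1180 × 0.8034 = 948.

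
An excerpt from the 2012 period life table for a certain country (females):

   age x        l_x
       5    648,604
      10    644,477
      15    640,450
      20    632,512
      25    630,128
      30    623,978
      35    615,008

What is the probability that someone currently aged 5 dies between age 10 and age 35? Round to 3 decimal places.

0.045

We want 5|25q5 = (l_10 − l_35)/l_5.
This is the probability of reaching 10 but not 35, conditional on being alive at 5: (l_10 − l_35) / l_5.
= (644,477 − 615,008) / 648,604 = 29,469 / 648,604 = 0.045435.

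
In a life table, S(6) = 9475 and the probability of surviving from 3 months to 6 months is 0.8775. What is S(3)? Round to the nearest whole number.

S(3) = S(6) / p = 9475 / 0.8775 = 10798.

10798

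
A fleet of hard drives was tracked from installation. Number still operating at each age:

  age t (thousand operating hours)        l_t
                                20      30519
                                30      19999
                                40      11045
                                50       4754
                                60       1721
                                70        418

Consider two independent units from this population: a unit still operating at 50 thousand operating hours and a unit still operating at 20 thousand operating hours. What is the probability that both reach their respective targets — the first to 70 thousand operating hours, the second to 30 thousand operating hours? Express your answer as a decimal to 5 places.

0.05762

p₁ = l_70/l_50 = 418/4754 = 0.087926; p₂ = l_30/l_20 = 19999/30519 = 0.655297.
P(both) = p₁ × p₂ = 0.087926 × 0.655297 = 0.057618.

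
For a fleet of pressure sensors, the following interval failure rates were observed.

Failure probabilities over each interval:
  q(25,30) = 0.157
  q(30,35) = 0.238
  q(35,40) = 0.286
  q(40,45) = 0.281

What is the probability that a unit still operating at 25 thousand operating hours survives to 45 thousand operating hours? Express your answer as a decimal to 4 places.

0.3298

Survival from 25 to 45 is the product of surviving each interval: (1 − 0.157) × (1 − 0.238) × (1 − 0.286) × (1 − 0.281).
= 0.843 × 0.762 × 0.714 × 0.719 = 0.329769.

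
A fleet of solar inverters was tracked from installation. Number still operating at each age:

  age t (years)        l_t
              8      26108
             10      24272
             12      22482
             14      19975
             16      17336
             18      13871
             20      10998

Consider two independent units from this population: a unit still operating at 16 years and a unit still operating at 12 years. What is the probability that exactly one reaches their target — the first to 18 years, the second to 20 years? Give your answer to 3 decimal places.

0.506

p₁ = l_18/l_16 = 13871/17336 = 0.800127; p₂ = l_20/l_12 = 10998/22482 = 0.489191.
P(exactly one) = p₁(1−p₂) + (1−p₁)p₂ = 0.408712 + 0.097776 = 0.506488.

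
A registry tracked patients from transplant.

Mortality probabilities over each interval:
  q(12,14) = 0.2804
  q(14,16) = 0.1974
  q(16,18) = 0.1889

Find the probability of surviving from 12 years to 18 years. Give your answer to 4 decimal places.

Chaining the interval survival probabilities: (1 − 0.2804) × (1 − 0.1974) × (1 − 0.1889).
= 0.7196 × 0.8026 × 0.8111 = 0.468452.

0.4685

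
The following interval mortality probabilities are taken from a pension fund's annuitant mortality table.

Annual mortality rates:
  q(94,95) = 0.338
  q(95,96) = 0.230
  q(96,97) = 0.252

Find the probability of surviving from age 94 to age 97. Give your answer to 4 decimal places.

Chaining the interval survival probabilities: (1 − 0.338) × (1 − 0.230) × (1 − 0.252).
= 0.662 × 0.770 × 0.748 = 0.381286.

0.3813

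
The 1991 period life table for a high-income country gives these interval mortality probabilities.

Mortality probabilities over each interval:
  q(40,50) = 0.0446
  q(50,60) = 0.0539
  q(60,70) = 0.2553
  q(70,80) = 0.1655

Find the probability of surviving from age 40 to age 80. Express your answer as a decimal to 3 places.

0.562

The overall survival probability is (1 − 0.0446) × (1 − 0.0539) × (1 − 0.2553) × (1 − 0.1655).
= 0.9554 × 0.9461 × 0.7447 × 0.8345 = 0.561733.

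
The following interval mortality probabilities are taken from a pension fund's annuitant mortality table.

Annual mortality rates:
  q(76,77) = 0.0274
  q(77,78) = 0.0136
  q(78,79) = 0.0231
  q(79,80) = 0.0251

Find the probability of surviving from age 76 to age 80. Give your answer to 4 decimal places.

0.9137

P(survive 76→80) = (1 − 0.0274) × (1 − 0.0136) × (1 − 0.0231) × (1 − 0.0251).
= 0.9726 × 0.9864 × 0.9769 × 0.9749 = 0.913687.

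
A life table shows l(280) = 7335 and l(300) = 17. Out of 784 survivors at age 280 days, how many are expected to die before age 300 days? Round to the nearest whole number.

782

The relevant probability is 1 − 17/7335 = 0.997682.
Expected number = 784 × 0.997682 = 782.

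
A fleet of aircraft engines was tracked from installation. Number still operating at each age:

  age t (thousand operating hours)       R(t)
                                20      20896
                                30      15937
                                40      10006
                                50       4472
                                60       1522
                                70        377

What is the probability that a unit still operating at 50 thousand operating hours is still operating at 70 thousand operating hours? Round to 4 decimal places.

The conditional survival probability is R(70)/R(50) = 377/4472 = 0.084302.

0.0843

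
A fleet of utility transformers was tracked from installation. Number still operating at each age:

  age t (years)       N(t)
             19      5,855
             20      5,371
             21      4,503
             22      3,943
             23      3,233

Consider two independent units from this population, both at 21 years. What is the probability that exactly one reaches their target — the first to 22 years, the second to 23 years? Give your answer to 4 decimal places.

0.3362

p₁ = N(22)/N(21) = 3,943/4,503 = 0.875638; p₂ = N(23)/N(21) = 3,233/4,503 = 0.717966.
P(exactly one) = p₁(1−p₂) + (1−p₁)p₂ = 0.246960 + 0.089288 = 0.336247.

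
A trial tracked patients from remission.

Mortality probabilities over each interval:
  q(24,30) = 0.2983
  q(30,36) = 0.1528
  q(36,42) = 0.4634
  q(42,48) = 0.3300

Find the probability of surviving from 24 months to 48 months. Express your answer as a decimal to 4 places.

Survival from 24 to 48 is the product of surviving each interval: (1 − 0.2983) × (1 − 0.1528) × (1 − 0.4634) × (1 − 0.3300).
= 0.7017 × 0.8472 × 0.5366 × 0.6700 = 0.213729.

0.2137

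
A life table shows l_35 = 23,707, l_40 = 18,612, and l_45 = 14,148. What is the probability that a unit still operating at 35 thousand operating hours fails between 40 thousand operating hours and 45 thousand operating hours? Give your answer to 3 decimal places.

This is the probability of reaching 40 but not 45, conditional on being operational at 35: (l_40 − l_45) / l_35.
= (18,612 − 14,148) / 23,707 = 4,464 / 23,707 = 0.188299.

0.188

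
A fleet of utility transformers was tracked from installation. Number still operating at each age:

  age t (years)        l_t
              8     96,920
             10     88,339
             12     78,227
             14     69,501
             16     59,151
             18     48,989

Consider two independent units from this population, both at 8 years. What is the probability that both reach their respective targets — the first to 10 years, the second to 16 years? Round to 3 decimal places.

0.556

p₁ = l_10/l_8 = 88,339/96,920 = 0.911463; p₂ = l_16/l_8 = 59,151/96,920 = 0.610307.
P(both) = p₁ × p₂ = 0.911463 × 0.610307 = 0.556272.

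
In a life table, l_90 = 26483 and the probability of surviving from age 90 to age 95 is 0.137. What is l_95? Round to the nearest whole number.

l_95 = l_90 × p = 26483 × 0.137 = 3628.

3628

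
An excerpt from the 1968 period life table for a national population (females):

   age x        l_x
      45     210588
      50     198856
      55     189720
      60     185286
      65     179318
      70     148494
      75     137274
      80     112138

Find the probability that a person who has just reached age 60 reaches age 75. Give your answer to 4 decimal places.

0.7409

We want 15p60 = l_75/l_60.
The conditional survival probability is l_75/l_60 = 137274/185286 = 0.740876.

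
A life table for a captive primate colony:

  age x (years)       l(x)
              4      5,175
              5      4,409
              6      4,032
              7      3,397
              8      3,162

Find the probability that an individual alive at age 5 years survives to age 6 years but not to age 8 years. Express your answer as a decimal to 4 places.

0.1973

This is the probability of reaching 6 but not 8, conditional on being alive at 5: (l(6) − l(8)) / l(5).
= (4,032 − 3,162) / 4,409 = 870 / 4,409 = 0.197324.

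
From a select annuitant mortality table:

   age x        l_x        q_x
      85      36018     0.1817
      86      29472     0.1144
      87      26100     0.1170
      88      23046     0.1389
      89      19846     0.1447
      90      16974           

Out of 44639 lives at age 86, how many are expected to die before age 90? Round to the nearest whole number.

18930

The relevant probability is 1 − 16974/29472 = 0.424064.
Expected number = 44639 × 0.424064 = 18930.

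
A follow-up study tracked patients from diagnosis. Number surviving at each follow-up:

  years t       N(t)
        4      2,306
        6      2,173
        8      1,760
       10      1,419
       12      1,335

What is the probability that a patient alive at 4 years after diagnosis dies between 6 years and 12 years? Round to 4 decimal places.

This is the probability of reaching 6 but not 12, conditional on being alive at 4: (N(6) − N(12)) / N(4).
= (2,173 − 1,335) / 2,306 = 838 / 2,306 = 0.363400.

0.3634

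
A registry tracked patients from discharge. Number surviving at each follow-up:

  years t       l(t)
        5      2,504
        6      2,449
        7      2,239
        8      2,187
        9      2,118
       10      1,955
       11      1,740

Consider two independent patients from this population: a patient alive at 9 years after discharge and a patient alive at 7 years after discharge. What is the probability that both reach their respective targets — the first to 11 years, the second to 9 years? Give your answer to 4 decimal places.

0.7771

p₁ = l(11)/l(9) = 1,740/2,118 = 0.821530; p₂ = l(9)/l(7) = 2,118/2,239 = 0.945958.
P(both) = p₁ × p₂ = 0.821530 × 0.945958 = 0.777133.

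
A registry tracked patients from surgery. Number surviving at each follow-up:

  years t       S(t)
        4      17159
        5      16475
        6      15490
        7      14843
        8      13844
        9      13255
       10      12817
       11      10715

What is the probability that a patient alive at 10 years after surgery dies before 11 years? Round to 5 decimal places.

P(die before 11 | alive at 10) = 1 − S(11)/S(10) = 1 − 10715/12817 = (2102)/12817 = 0.164001.

0.16400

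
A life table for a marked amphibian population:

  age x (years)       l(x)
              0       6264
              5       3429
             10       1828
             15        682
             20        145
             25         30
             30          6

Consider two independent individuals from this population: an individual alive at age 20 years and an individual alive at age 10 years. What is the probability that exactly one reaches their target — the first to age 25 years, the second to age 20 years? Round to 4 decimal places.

0.2534

p₁ = l(25)/l(20) = 30/145 = 0.206897; p₂ = l(20)/l(10) = 145/1828 = 0.079322.
P(exactly one) = p₁(1−p₂) + (1−p₁)p₂ = 0.190486 + 0.062911 = 0.253396.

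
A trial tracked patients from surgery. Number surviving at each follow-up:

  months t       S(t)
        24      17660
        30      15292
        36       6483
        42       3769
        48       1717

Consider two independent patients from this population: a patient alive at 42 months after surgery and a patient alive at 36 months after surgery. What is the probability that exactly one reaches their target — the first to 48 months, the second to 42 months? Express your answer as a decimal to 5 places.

p₁ = S(48)/S(42) = 1717/3769 = 0.455559; p₂ = S(42)/S(36) = 3769/6483 = 0.581367.
P(exactly one) = p₁(1−p₂) + (1−p₁)p₂ = 0.190712 + 0.316520 = 0.507232.

0.50723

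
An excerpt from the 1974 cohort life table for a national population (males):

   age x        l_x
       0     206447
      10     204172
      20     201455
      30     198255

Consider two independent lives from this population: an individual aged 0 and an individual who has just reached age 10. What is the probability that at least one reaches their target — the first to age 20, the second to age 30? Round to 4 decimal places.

0.9993

p₁ = l_20/l_0 = 201455/206447 = 0.975819; p₂ = l_30/l_10 = 198255/204172 = 0.971020.
P(at least one) = 1 − (1−p₁)(1−p₂) = 1 − 0.024181 × 0.028980 = 0.999299.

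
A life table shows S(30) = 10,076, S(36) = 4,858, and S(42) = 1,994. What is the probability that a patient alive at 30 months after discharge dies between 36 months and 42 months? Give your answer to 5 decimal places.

0.28424

This is the probability of reaching 36 but not 42, conditional on being alive at 30: (S(36) − S(42)) / S(30).
= (4,858 − 1,994) / 10,076 = 2,864 / 10,076 = 0.284240.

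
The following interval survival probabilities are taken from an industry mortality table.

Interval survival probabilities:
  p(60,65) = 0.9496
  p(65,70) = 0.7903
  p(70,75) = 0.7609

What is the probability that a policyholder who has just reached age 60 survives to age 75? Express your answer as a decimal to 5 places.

Survival from 60 to 75 is the product of surviving each interval: 0.9496 × 0.7903 × 0.7609.
= 0.571032.

0.57103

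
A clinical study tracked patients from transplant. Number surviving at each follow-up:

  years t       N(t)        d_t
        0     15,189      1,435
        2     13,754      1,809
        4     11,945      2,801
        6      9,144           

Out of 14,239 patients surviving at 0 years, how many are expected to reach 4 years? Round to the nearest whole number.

The relevant probability is 11,945/15,189 = 0.786424.
Expected number = 14,239 × 0.786424 = 11198.

11198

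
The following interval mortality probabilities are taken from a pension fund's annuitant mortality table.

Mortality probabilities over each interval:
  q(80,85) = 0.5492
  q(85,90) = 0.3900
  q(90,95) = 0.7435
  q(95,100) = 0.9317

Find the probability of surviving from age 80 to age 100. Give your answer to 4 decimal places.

Survival from 80 to 100 is the product of surviving each interval: (1 − 0.5492) × (1 − 0.3900) × (1 − 0.7435) × (1 − 0.9317).
= 0.4508 × 0.6100 × 0.2565 × 0.0683 = 0.004818.

0.0048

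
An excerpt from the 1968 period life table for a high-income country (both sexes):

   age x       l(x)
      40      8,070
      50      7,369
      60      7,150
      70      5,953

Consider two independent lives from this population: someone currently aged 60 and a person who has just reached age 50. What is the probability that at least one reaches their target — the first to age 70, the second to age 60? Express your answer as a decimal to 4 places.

p₁ = l(70)/l(60) = 5,953/7,150 = 0.832587; p₂ = l(60)/l(50) = 7,150/7,369 = 0.970281.
P(at least one) = 1 − (1−p₁)(1−p₂) = 1 − 0.167413 × 0.029719 = 0.995025.

0.9950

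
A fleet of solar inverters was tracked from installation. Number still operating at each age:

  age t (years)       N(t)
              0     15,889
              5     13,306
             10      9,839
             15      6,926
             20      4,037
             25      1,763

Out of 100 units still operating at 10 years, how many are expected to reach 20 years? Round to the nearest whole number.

The relevant probability is 4,037/9,839 = 0.410306.
Expected number = 100 × 0.410306 = 41.

41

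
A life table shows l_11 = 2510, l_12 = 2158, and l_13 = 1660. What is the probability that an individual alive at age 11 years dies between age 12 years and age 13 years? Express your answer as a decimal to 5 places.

This is the probability of reaching 12 but not 13, conditional on being alive at 11: (l_12 − l_13) / l_11.
= (2158 − 1660) / 2510 = 498 / 2510 = 0.198406.

0.19841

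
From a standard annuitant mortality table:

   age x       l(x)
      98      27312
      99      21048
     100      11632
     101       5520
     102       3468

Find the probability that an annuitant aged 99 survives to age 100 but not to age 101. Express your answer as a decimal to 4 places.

0.2904

This is the probability of reaching 100 but not 101, conditional on being alive at 99: (l(100) − l(101)) / l(99).
= (11632 − 5520) / 21048 = 6112 / 21048 = 0.290384.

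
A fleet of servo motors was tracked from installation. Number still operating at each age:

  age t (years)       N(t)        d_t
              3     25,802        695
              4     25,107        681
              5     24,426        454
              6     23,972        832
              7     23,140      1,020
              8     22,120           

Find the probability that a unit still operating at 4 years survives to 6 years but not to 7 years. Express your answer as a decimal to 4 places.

This is the probability of reaching 6 but not 7, conditional on being operational at 4: (N(6) − N(7)) / N(4).
= (23,972 − 23,140) / 25,107 = 832 / 25,107 = 0.033138.

0.0331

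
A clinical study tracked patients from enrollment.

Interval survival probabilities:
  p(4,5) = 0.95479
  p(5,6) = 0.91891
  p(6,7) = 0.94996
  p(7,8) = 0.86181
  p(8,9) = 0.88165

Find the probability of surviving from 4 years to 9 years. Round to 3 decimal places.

The overall survival probability is 0.95479 × 0.91891 × 0.94996 × 0.86181 × 0.88165.
= 0.633277.

0.633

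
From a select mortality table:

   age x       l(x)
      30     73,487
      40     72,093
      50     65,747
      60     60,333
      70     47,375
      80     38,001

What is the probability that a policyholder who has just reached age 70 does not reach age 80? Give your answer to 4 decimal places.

0.1979

P(die before 80 | alive at 70) = 1 − l(80)/l(70) = 1 − 38,001/47,375 = (9,374)/47,375 = 0.197868.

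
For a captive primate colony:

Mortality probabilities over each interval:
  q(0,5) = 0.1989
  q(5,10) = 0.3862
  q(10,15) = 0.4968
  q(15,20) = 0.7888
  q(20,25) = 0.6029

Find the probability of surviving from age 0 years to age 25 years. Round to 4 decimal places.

0.0208

The overall survival probability is (1 − 0.1989) × (1 − 0.3862) × (1 − 0.4968) × (1 − 0.7888) × (1 − 0.6029).
= 0.8011 × 0.6138 × 0.5032 × 0.2112 × 0.3971 = 0.020751.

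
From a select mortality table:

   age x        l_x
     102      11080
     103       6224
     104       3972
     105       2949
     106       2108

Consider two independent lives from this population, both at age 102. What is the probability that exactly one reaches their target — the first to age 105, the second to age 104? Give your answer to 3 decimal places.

0.434

p₁ = l_105/l_102 = 2949/11080 = 0.266155; p₂ = l_104/l_102 = 3972/11080 = 0.358484.
P(exactly one) = p₁(1−p₂) + (1−p₁)p₂ = 0.170743 + 0.263072 = 0.433814.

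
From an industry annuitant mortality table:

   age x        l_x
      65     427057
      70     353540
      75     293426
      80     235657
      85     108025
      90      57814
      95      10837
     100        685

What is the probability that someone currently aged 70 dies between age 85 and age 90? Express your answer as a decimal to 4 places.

0.1420

We want 15|5q70 = (l_85 − l_90)/l_70.
This is the probability of reaching 85 but not 90, conditional on being alive at 70: (l_85 − l_90) / l_70.
= (108025 − 57814) / 353540 = 50211 / 353540 = 0.142024.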